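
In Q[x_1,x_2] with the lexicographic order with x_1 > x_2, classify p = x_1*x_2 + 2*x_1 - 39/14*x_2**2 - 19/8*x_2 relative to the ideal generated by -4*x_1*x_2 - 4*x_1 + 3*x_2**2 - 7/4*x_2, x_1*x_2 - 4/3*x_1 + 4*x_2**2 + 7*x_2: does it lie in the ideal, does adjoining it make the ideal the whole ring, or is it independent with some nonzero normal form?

x_1*x_2 + 2*x_1 - 39/14*x_2**2 - 19/8*x_2 lies in I (it reduces to 0).

First compute the reduced Gröbner basis of I by Buchberger's algorithm.
f_1 = -4*x_1*x_2 - 4*x_1 + 3*x_2**2 - 7/4*x_2, LT = x_1*x_2.
f_2 = x_1*x_2 - 4/3*x_1 + 4*x_2**2 + 7*x_2, LT = x_1*x_2.

S(f_1,f_2): lcm = x_1*x_2. S = 7/3*x_1 - 19/4*x_2**2 - 105/16*x_2.
  reduce S modulo (f_1, f_2):
  remainder 7/3*x_1 - 19/4*x_2**2 - 105/16*x_2 ≠ 0; add h_3 = 7/3*x_1 - 19/4*x_2**2 - 105/16*x_2 to the basis.

S(f_1,h_3): lcm = x_1*x_2. S = x_1 + 57/28*x_2**3 + 33/16*x_2**2 + 7/16*x_2.
  reduce S modulo (f_1, f_2, h_3):
  remainder 57/28*x_2**3 + 459/112*x_2**2 + 13/4*x_2 ≠ 0; add h_4 = 57/28*x_2**3 + 459/112*x_2**2 + 13/4*x_2 to the basis.

The other S-polynomials (S(f_2,h_3), S(f_1,h_4), S(f_2,h_4), S(h_3,h_4)) all reduce to 0 modulo the current basis, so we have a Gröbner basis.
Inter-reduce: drop elements whose leading term is divisible by another's, tail-reduce, and make monic.
Reduced Gröbner basis: {x_1 - 57/28*x_2**2 - 45/16*x_2, x_2**3 + 153/76*x_2**2 + 91/57*x_2}.
Label its elements g_1 = x_1 - 57/28*x_2**2 - 45/16*x_2, g_2 = x_2**3 + 153/76*x_2**2 + 91/57*x_2.

Reduce p = x_1*x_2 + 2*x_1 - 39/14*x_2**2 - 19/8*x_2 modulo G:
  leading term x_1*x_2: subtract (x_2)·g_1 from x_1*x_2 + 2*x_1 - 39/14*x_2**2 - 19/8*x_2 → 2*x_1 + 57/28*x_2**3 + 3/112*x_2**2 - 19/8*x_2
  leading term x_1: subtract (2)·g_1 from 2*x_1 + 57/28*x_2**3 + 3/112*x_2**2 - 19/8*x_2 → 57/28*x_2**3 + 459/112*x_2**2 + 13/4*x_2
  leading term x_2**3: subtract (57/28)·g_2 from 57/28*x_2**3 + 459/112*x_2**2 + 13/4*x_2 → 0
  normal form = 0.
Since the normal form is 0, p ∈ I.

The remainder on division by a Gröbner basis is unique — it is the normal form.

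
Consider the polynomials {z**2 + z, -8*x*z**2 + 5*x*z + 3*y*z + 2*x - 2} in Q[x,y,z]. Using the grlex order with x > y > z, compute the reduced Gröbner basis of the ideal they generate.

G = {x**2 + 3/11*x*y - 9/11*x - 3/11*y - 2/11, x*z + x - z - 1, y*z - 11/3*x + 13/3*z + 11/3, z**2 + z}

f_1 = z**2 + z, LT = z**2.
f_2 = -8*x*z**2 + 5*x*z + 3*y*z + 2*x - 2, LT = x*z**2.

S(f_1,f_2): lcm = x*z**2. S = 13/8*x*z + 3/8*y*z + 1/4*x - 1/4.
  leading term x*z: no divisor's leading term divides it; move 13/8*x*z to the remainder.
  leading term y*z: no divisor's leading term divides it; move 3/8*y*z to the remainder.
  leading term x: no divisor's leading term divides it; move 1/4*x to the remainder.
  leading term 1: no divisor's leading term divides it; move -1/4 to the remainder.
  remainder 13/8*x*z + 3/8*y*z + 1/4*x - 1/4 ≠ 0; add g_3 = 13/8*x*z + 3/8*y*z + 1/4*x - 1/4 to the basis.

S(f_1,g_3): lcm = x*z**2. S = -3/13*y*z**2 + 11/13*x*z + 2/13*z.
  leading term y*z**2: subtract (-3/13*y)·f_1 from -3/13*y*z**2 + 11/13*x*z + 2/13*z → 11/13*x*z + 3/13*y*z + 2/13*z
  leading term x*z: subtract (88/169)·g_3 from 11/13*x*z + 3/13*y*z + 2/13*z → 6/169*y*z - 22/169*x + 2/13*z + 22/169
  leading term y*z: no divisor's leading term divides it; move 6/169*y*z to the remainder.
  leading term x: no divisor's leading term divides it; move -22/169*x to the remainder.
  leading term z: no divisor's leading term divides it; move 2/13*z to the remainder.
  leading term 1: no divisor's leading term divides it; move 22/169 to the remainder.
  remainder 6/169*y*z - 22/169*x + 2/13*z + 22/169 ≠ 0; add g_4 = 6/169*y*z - 22/169*x + 2/13*z + 22/169 to the basis.

S(f_2,g_4): lcm = x*y*z**2. S = 11/3*x**2*z - 5/8*x*y*z - 13/3*x*z**2 - 3/8*y**2*z - 1/4*x*y - 11/3*x*z + 1/4*y.
  leading term x**2*z: subtract (88/39*x)·g_3 from 11/3*x**2*z - 5/8*x*y*z - 13/3*x*z**2 - 3/8*y**2*z - 1/4*x*y - 11/3*x*z + 1/4*y → -153/104*x*y*z - 13/3*x*z**2 - 3/8*y**2*z - 22/39*x**2 - 1/4*x*y - 11/3*x*z + 22/39*x + 1/4*y
  leading term x*y*z: subtract (-153/169*y)·g_3 from -153/104*x*y*z - 13/3*x*z**2 - 3/8*y**2*z - 22/39*x**2 - 1/4*x*y - 11/3*x*z + 22/39*x + 1/4*y → -13/3*x*z**2 - 6/169*y**2*z - 22/39*x**2 - 4/169*x*y - 11/3*x*z + 22/39*x + 4/169*y
  leading term x*z**2: subtract (-13/3*x)·f_1 from -13/3*x*z**2 - 6/169*y**2*z - 22/39*x**2 - 4/169*x*y - 11/3*x*z + 22/39*x + 4/169*y → -6/169*y**2*z - 22/39*x**2 - 4/169*x*y + 2/3*x*z + 22/39*x + 4/169*y
  leading term y**2*z: subtract (-y)·g_4 from -6/169*y**2*z - 22/39*x**2 - 4/169*x*y + 2/3*x*z + 22/39*x + 4/169*y → -22/39*x**2 - 2/13*x*y + 2/3*x*z + 2/13*y*z + 22/39*x + 2/13*y
  leading term x**2: no divisor's leading term divides it; move -22/39*x**2 to the remainder.
  leading term x*y: no divisor's leading term divides it; move -2/13*x*y to the remainder.
  leading term x*z: subtract (16/39)·g_3 from 2/3*x*z + 2/13*y*z + 22/39*x + 2/13*y → 6/13*x + 2/13*y + 4/39
  leading term x: no divisor's leading term divides it; move 6/13*x to the remainder.
  leading term y: no divisor's leading term divides it; move 2/13*y to the remainder.
  leading term 1: no divisor's leading term divides it; move 4/39 to the remainder.
  remainder -22/39*x**2 - 2/13*x*y + 6/13*x + 2/13*y + 4/39 ≠ 0; add g_5 = -22/39*x**2 - 2/13*x*y + 6/13*x + 2/13*y + 4/39 to the basis.

The other S-polynomials (S(f_2,g_3), S(f_1,g_4), S(g_3,g_4), S(f_1,g_5), S(f_2,g_5), S(g_3,g_5), S(g_4,g_5)) all reduce to 0 modulo the current basis, so we have a Gröbner basis.
Inter-reduce: drop elements whose leading term is divisible by another's, tail-reduce, and make monic.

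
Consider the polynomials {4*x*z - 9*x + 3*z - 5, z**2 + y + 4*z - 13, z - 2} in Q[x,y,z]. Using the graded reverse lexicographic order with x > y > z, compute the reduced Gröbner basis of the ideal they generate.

f_1 = 4*x*z - 9*x + 3*z - 5, LT = x*z.
f_2 = z**2 + y + 4*z - 13, LT = z**2.
f_3 = z - 2, LT = z.

S(f_1,f_2): lcm = x*z**2. S = -x*y - 25/4*x*z + 3/4*z**2 + 13*x - 5/4*z.
  leading term x*y: no divisor's leading term divides it; move -x*y to the remainder.
  leading term x*z: subtract (-25/16)·f_1 from -25/4*x*z + 3/4*z**2 + 13*x - 5/4*z → 3/4*z**2 - 17/16*x + 55/16*z - 125/16
  leading term z**2: subtract (3/4)·f_2 from 3/4*z**2 - 17/16*x + 55/16*z - 125/16 → -17/16*x - 3/4*y + 7/16*z + 31/16
  leading term x: no divisor's leading term divides it; move -17/16*x to the remainder.
  leading term y: no divisor's leading term divides it; move -3/4*y to the remainder.
  leading term z: subtract (7/16)·f_3 from 7/16*z + 31/16 → 45/16
  leading term 1: no divisor's leading term divides it; move 45/16 to the remainder.
  remainder -x*y - 17/16*x - 3/4*y + 45/16 ≠ 0; add g_4 = -x*y - 17/16*x - 3/4*y + 45/16 to the basis.

S(f_1,f_3): lcm = x*z. S = -1/4*x + 3/4*z - 5/4.
  leading term x: no divisor's leading term divides it; move -1/4*x to the remainder.
  leading term z: subtract (3/4)·f_3 from 3/4*z - 5/4 → 1/4
  leading term 1: no divisor's leading term divides it; move 1/4 to the remainder.
  remainder -1/4*x + 1/4 ≠ 0; add g_5 = -1/4*x + 1/4 to the basis.

S(f_2,f_3): lcm = z**2. S = y + 6*z - 13.
  leading term y: no divisor's leading term divides it; move y to the remainder.
  leading term z: subtract (6)·f_3 from 6*z - 13 → -1
  leading term 1: no divisor's leading term divides it; move -1 to the remainder.
  remainder y - 1 ≠ 0; add g_6 = y - 1 to the basis.

The other S-polynomials (S(f_1,g_4), S(f_2,g_4), S(f_3,g_4), S(f_1,g_5), S(f_2,g_5), S(f_3,g_5), S(g_4,g_5), S(f_1,g_6), S(f_2,g_6), S(f_3,g_6), S(g_4,g_6), S(g_5,g_6)) all reduce to 0 modulo the current basis, so we have a Gröbner basis.
Inter-reduce: drop elements whose leading term is divisible by another's, tail-reduce, and make monic.

G = {x - 1, y - 1, z - 2}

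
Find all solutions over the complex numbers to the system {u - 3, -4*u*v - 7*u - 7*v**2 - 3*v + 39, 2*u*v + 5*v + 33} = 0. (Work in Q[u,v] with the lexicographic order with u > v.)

Compute a lex Gröbner basis by Buchberger's algorithm.
f_1 = u - 3, LT = u.
f_2 = -4*u*v - 7*u - 7*v**2 - 3*v + 39, LT = u*v.
f_3 = 2*u*v + 5*v + 33, LT = u*v.

S(f_1,f_2): lcm = u*v. S = -7/4*u - 7/4*v**2 - 15/4*v + 39/4.
  leading term u: subtract (-7/4)·f_1 from -7/4*u - 7/4*v**2 - 15/4*v + 39/4 → -7/4*v**2 - 15/4*v + 9/2
  leading term v**2: no divisor's leading term divides it; move -7/4*v**2 to the remainder.
  leading term v: no divisor's leading term divides it; move -15/4*v to the remainder.
  leading term 1: no divisor's leading term divides it; move 9/2 to the remainder.
  remainder -7/4*v**2 - 15/4*v + 9/2 ≠ 0; add h_4 = -7/4*v**2 - 15/4*v + 9/2 to the basis.

S(f_1,f_3): lcm = u*v. S = -11/2*v - 33/2.
  leading term v: no divisor's leading term divides it; move -11/2*v to the remainder.
  leading term 1: no divisor's leading term divides it; move -33/2 to the remainder.
  remainder -11/2*v - 33/2 ≠ 0; add h_5 = -11/2*v - 33/2 to the basis.

The other S-polynomials (S(f_2,f_3), S(f_1,h_4), S(f_2,h_4), S(f_3,h_4), S(f_1,h_5), S(f_2,h_5), S(f_3,h_5), S(h_4,h_5)) all reduce to 0 modulo the current basis, so we have a Gröbner basis.
Inter-reduce: drop elements whose leading term is divisible by another's, tail-reduce, and make monic.
Reduced Gröbner basis: {u - 3, v + 3}.

Elimination: the polynomial v + 3 lies in the elimination ideal for v, so v ∈ {-3}. For each such v, the remaining basis elements (now univariate) give the rest of the solution.
  v = -3: the earlier basis element becomes u - 3 = 0, giving u = 3 — point (3, -3).

{(3, -3)}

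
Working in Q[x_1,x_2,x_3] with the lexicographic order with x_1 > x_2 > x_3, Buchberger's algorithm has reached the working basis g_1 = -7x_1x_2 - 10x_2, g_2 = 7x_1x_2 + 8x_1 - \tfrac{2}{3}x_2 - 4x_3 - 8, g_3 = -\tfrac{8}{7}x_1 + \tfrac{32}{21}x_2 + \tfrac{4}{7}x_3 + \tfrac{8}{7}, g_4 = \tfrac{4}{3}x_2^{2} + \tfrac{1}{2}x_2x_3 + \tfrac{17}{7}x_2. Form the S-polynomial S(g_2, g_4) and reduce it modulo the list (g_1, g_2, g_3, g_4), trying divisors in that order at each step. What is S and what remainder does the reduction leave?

S(g_2, g_4) = -\tfrac{3}{8}x_1x_2x_3 - \tfrac{19}{28}x_1x_2 - \tfrac{2}{21}x_2^{2} - \tfrac{4}{7}x_2x_3 - \tfrac{8}{7}x_2; remainder on division = 0.

lcm(LM(g_2), LM(g_4)) = x_1x_2^{2}.
S = (lcm/LT(g_2))·g_2 − (lcm/LT(g_4))·g_4 = -\tfrac{3}{8}x_1x_2x_3 - \tfrac{19}{28}x_1x_2 - \tfrac{2}{21}x_2^{2} - \tfrac{4}{7}x_2x_3 - \tfrac{8}{7}x_2.
Reduce S modulo (g_1, g_2, g_3, g_4) in that order:
  leading term x_1x_2x_3: subtract (\tfrac{3}{56}x_3)·g_1 from -\tfrac{3}{8}x_1x_2x_3 - \tfrac{19}{28}x_1x_2 - \tfrac{2}{21}x_2^{2} - \tfrac{4}{7}x_2x_3 - \tfrac{8}{7}x_2 → -\tfrac{19}{28}x_1x_2 - \tfrac{2}{21}x_2^{2} - \tfrac{1}{28}x_2x_3 - \tfrac{8}{7}x_2
  leading term x_1x_2: subtract (\tfrac{19}{196})·g_1 from -\tfrac{19}{28}x_1x_2 - \tfrac{2}{21}x_2^{2} - \tfrac{1}{28}x_2x_3 - \tfrac{8}{7}x_2 → -\tfrac{2}{21}x_2^{2} - \tfrac{1}{28}x_2x_3 - \tfrac{17}{98}x_2
  leading term x_2^{2}: subtract (-\tfrac{1}{14})·g_4 from -\tfrac{2}{21}x_2^{2} - \tfrac{1}{28}x_2x_3 - \tfrac{17}{98}x_2 → 0
The remainder is 0, so this S-polynomial contributes no new basis element.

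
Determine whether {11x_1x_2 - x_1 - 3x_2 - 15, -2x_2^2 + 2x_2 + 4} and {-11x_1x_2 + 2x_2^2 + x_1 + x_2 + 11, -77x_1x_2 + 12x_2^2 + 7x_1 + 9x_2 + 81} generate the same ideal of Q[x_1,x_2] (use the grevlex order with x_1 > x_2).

Yes, the ideals are equal.

Since reduced Gröbner bases are canonical representatives of ideals under a given ordering, it suffices to compute and compare them.
Buchberger on the first generating set:
f_1 = 11x_1x_2 - x_1 - 3x_2 - 15, LT = x_1x_2.
f_2 = -2x_2^2 + 2x_2 + 4, LT = x_2^2.

S(f_1,f_2): lcm = x_1x_2^2. S = 10/11x_1x_2 - 3/11x_2^2 + 2x_1 - 15/11x_2.
  leading term x_1x_2: subtract (10/121)·f_1 from 10/11x_1x_2 - 3/11x_2^2 + 2x_1 - 15/11x_2 → -3/11x_2^2 + 252/121x_1 - 135/121x_2 + 150/121
  leading term x_2^2: subtract (3/22)·f_2 from -3/11x_2^2 + 252/121x_1 - 135/121x_2 + 150/121 → 252/121x_1 - 168/121x_2 + 84/121
  leading term x_1: no divisor's leading term divides it; move 252/121x_1 to the remainder.
  leading term x_2: no divisor's leading term divides it; move -168/121x_2 to the remainder.
  leading term 1: no divisor's leading term divides it; move 84/121 to the remainder.
  remainder 252/121x_1 - 168/121x_2 + 84/121 ≠ 0; add g_3 = 252/121x_1 - 168/121x_2 + 84/121 to the basis.

S(f_1,g_3): lcm = x_1x_2. S = 2/3x_2^2 - 1/11x_1 - 20/33x_2 - 15/11.
  leading term x_2^2: subtract (-1/3)·f_2 from 2/3x_2^2 - 1/11x_1 - 20/33x_2 - 15/11 → -1/11x_1 + 2/33x_2 - 1/33
  leading term x_1: subtract (-11/252)·g_3 from -1/11x_1 + 2/33x_2 - 1/33 → 0
  remainder 0.

S(f_2,g_3): leading monomials are coprime, so the S-polynomial reduces to 0 (Buchberger's first criterion).
Every S-polynomial of the final basis reduces to 0, so we have a Gröbner basis.
Inter-reduce: drop elements whose leading term is divisible by another's, tail-reduce, and make monic.
Reduced Gröbner basis: {x_2^2 - x_2 - 2, x_1 - 2/3x_2 + 1/3}.

Buchberger on the second generating set:
h_1 = -11x_1x_2 + 2x_2^2 + x_1 + x_2 + 11, LT = x_1x_2.
h_2 = -77x_1x_2 + 12x_2^2 + 7x_1 + 9x_2 + 81, LT = x_1x_2.

S(h_1,h_2): lcm = x_1x_2. S = -2/77x_2^2 + 2/77x_2 + 4/77.
  leading term x_2^2: no divisor's leading term divides it; move -2/77x_2^2 to the remainder.
  leading term x_2: no divisor's leading term divides it; move 2/77x_2 to the remainder.
  leading term 1: no divisor's leading term divides it; move 4/77 to the remainder.
  remainder -2/77x_2^2 + 2/77x_2 + 4/77 ≠ 0; add k_3 = -2/77x_2^2 + 2/77x_2 + 4/77 to the basis.

S(h_1,k_3): lcm = x_1x_2^2. S = -2/11x_2^3 + 10/11x_1x_2 - 1/11x_2^2 + 2x_1 - x_2.
  leading term x_2^3: subtract (7x_2)·k_3 from -2/11x_2^3 + 10/11x_1x_2 - 1/11x_2^2 + 2x_1 - x_2 → 10/11x_1x_2 - 3/11x_2^2 + 2x_1 - 15/11x_2
  leading term x_1x_2: subtract (-10/121)·h_1 from 10/11x_1x_2 - 3/11x_2^2 + 2x_1 - 15/11x_2 → -13/121x_2^2 + 252/121x_1 - 155/121x_2 + 10/11
  leading term x_2^2: subtract (91/22)·k_3 from -13/121x_2^2 + 252/121x_1 - 155/121x_2 + 10/11 → 252/121x_1 - 168/121x_2 + 84/121
  leading term x_1: no divisor's leading term divides it; move 252/121x_1 to the remainder.
  leading term x_2: no divisor's leading term divides it; move -168/121x_2 to the remainder.
  leading term 1: no divisor's leading term divides it; move 84/121 to the remainder.
  remainder 252/121x_1 - 168/121x_2 + 84/121 ≠ 0; add k_4 = 252/121x_1 - 168/121x_2 + 84/121 to the basis.

S(h_2,k_3): lcm = x_1x_2^2. S = -12/77x_2^3 + 10/11x_1x_2 - 9/77x_2^2 + 2x_1 - 81/77x_2.
  leading term x_2^3: subtract (6x_2)·k_3 from -12/77x_2^3 + 10/11x_1x_2 - 9/77x_2^2 + 2x_1 - 81/77x_2 → 10/11x_1x_2 - 3/11x_2^2 + 2x_1 - 15/11x_2
  leading term x_1x_2: subtract (-10/121)·h_1 from 10/11x_1x_2 - 3/11x_2^2 + 2x_1 - 15/11x_2 → -13/121x_2^2 + 252/121x_1 - 155/121x_2 + 10/11
  leading term x_2^2: subtract (91/22)·k_3 from -13/121x_2^2 + 252/121x_1 - 155/121x_2 + 10/11 → 252/121x_1 - 168/121x_2 + 84/121
  leading term x_1: subtract (1)·k_4 from 252/121x_1 - 168/121x_2 + 84/121 → 0
  remainder 0.

S(h_1,k_4): lcm = x_1x_2. S = 16/33x_2^2 - 1/11x_1 - 14/33x_2 - 1.
  leading term x_2^2: subtract (-56/3)·k_3 from 16/33x_2^2 - 1/11x_1 - 14/33x_2 - 1 → -1/11x_1 + 2/33x_2 - 1/33
  leading term x_1: subtract (-11/252)·k_4 from -1/11x_1 + 2/33x_2 - 1/33 → 0
  remainder 0.

S(h_2,k_4): lcm = x_1x_2. S = 118/231x_2^2 - 1/11x_1 - 104/231x_2 - 81/77.
  leading term x_2^2: subtract (-59/3)·k_3 from 118/231x_2^2 - 1/11x_1 - 104/231x_2 - 81/77 → -1/11x_1 + 2/33x_2 - 1/33
  leading term x_1: subtract (-11/252)·k_4 from -1/11x_1 + 2/33x_2 - 1/33 → 0
  remainder 0.

S(k_3,k_4): leading monomials are coprime, so the S-polynomial reduces to 0 (Buchberger's first criterion).
Every S-polynomial of the final basis reduces to 0, so we have a Gröbner basis.
Inter-reduce: drop elements whose leading term is divisible by another's, tail-reduce, and make monic.
Reduced Gröbner basis: {x_2^2 - x_2 - 2, x_1 - 2/3x_2 + 1/3}.

Same reduced basis, so the two generating sets span the same ideal.
The same test decides containment: I ⊆ J iff every generator of I reduces to 0 modulo a Gröbner basis of J.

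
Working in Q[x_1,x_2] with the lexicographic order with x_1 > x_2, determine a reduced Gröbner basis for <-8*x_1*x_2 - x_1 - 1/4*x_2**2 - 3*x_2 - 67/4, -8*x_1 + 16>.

Buchberger's algorithm terminates because the ascending chain of leading-term ideals stabilizes.

f_1 = -8*x_1*x_2 - x_1 - 1/4*x_2**2 - 3*x_2 - 67/4, LT = x_1*x_2.
f_2 = -8*x_1 + 16, LT = x_1.

S(f_1,f_2): lcm = x_1*x_2. S = 1/8*x_1 + 1/32*x_2**2 + 19/8*x_2 + 67/32.
  leading term x_1: subtract (-1/64)·f_2 from 1/8*x_1 + 1/32*x_2**2 + 19/8*x_2 + 67/32 → 1/32*x_2**2 + 19/8*x_2 + 75/32
  leading term x_2**2: no divisor's leading term divides it; move 1/32*x_2**2 to the remainder.
  leading term x_2: no divisor's leading term divides it; move 19/8*x_2 to the remainder.
  leading term 1: no divisor's leading term divides it; move 75/32 to the remainder.
  remainder 1/32*x_2**2 + 19/8*x_2 + 75/32 ≠ 0; add g_3 = 1/32*x_2**2 + 19/8*x_2 + 75/32 to the basis.

The other S-polynomials (S(f_1,g_3), S(f_2,g_3)) all reduce to 0 modulo the current basis, so we have a Gröbner basis.
Inter-reduce: drop elements whose leading term is divisible by another's, tail-reduce, and make monic.

G = {x_1 - 2, x_2**2 + 76*x_2 + 75}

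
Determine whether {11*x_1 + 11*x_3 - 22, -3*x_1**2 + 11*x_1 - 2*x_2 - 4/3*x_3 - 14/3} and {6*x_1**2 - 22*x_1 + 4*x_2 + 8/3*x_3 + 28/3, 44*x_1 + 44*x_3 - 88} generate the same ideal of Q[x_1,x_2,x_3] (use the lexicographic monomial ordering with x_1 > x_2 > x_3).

Since reduced Gröbner bases are canonical representatives of ideals under a given ordering, it suffices to compute and compare them.
Buchberger on the first generating set:
f_1 = 11*x_1 + 11*x_3 - 22, LT = x_1.
f_2 = -3*x_1**2 + 11*x_1 - 2*x_2 - 4/3*x_3 - 14/3, LT = x_1**2.

S(f_1,f_2): lcm = x_1**2. S = x_1*x_3 + 5/3*x_1 - 2/3*x_2 - 4/9*x_3 - 14/9.
  reduce S modulo (f_1, f_2):
  remainder -2/3*x_2 - x_3**2 - 1/9*x_3 + 16/9 ≠ 0; add g_3 = -2/3*x_2 - x_3**2 - 1/9*x_3 + 16/9 to the basis.

The other S-polynomials (S(f_1,g_3), S(f_2,g_3)) all reduce to 0 modulo the current basis, so we have a Gröbner basis.
Inter-reduce: drop elements whose leading term is divisible by another's, tail-reduce, and make monic.
Reduced Gröbner basis: {x_1 + x_3 - 2, x_2 + 3/2*x_3**2 + 1/6*x_3 - 8/3}.

Buchberger on the second generating set:
h_1 = 6*x_1**2 - 22*x_1 + 4*x_2 + 8/3*x_3 + 28/3, LT = x_1**2.
h_2 = 44*x_1 + 44*x_3 - 88, LT = x_1.

S(h_1,h_2): lcm = x_1**2. S = -x_1*x_3 - 5/3*x_1 + 2/3*x_2 + 4/9*x_3 + 14/9.
  reduce S modulo (h_1, h_2):
  remainder 2/3*x_2 + x_3**2 + 1/9*x_3 - 16/9 ≠ 0; add k_3 = 2/3*x_2 + x_3**2 + 1/9*x_3 - 16/9 to the basis.

The other S-polynomials (S(h_1,k_3), S(h_2,k_3)) all reduce to 0 modulo the current basis, so we have a Gröbner basis.
Inter-reduce: drop elements whose leading term is divisible by another's, tail-reduce, and make monic.
Reduced Gröbner basis: {x_1 + x_3 - 2, x_2 + 3/2*x_3**2 + 1/6*x_3 - 8/3}.

The two bases agree; hence the ideals are identical.

Yes, the ideals are equal.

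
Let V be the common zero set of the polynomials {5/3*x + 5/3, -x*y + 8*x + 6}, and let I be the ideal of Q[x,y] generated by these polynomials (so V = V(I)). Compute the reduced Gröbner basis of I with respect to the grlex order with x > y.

G = {x + 1, y - 2}

f_1 = 5/3*x + 5/3, LT = x.
f_2 = -x*y + 8*x + 6, LT = x*y.

S(f_1,f_2): lcm = x*y. S = 8*x + y + 6.
  leading term x: subtract (24/5)·f_1 from 8*x + y + 6 → y - 2
  leading term y: no divisor's leading term divides it; move y to the remainder.
  leading term 1: no divisor's leading term divides it; move -2 to the remainder.
  remainder y - 2 ≠ 0; add g_3 = y - 2 to the basis.

The other S-polynomials (S(f_1,g_3), S(f_2,g_3)) all reduce to 0 modulo the current basis, so we have a Gröbner basis.
Inter-reduce: drop elements whose leading term is divisible by another's, tail-reduce, and make monic.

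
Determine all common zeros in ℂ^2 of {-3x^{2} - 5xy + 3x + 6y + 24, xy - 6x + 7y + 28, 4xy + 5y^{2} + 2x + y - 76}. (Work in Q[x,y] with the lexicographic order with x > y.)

Compute a lex Gröbner basis by Buchberger's algorithm.
f_1 = -3x^{2} - 5xy + 3x + 6y + 24, LT = x^{2}.
f_2 = xy - 6x + 7y + 28, LT = xy.
f_3 = 4xy + 2x + 5y^{2} + y - 76, LT = xy.

S(f_1,f_2): lcm = x^{2}y. S = 6x^{2} + \tfrac{5}{3}xy^{2} - 8xy - 28x - 2y^{2} - 8y.
  leading term x^{2}: subtract (-2)·f_1 from 6x^{2} + \tfrac{5}{3}xy^{2} - 8xy - 28x - 2y^{2} - 8y → \tfrac{5}{3}xy^{2} - 18xy - 22x - 2y^{2} + 4y + 48
  leading term xy^{2}: subtract (\tfrac{5}{3}y)·f_2 from \tfrac{5}{3}xy^{2} - 18xy - 22x - 2y^{2} + 4y + 48 → -8xy - 22x - \tfrac{41}{3}y^{2} - \tfrac{128}{3}y + 48
  leading term xy: subtract (-8)·f_2 from -8xy - 22x - \tfrac{41}{3}y^{2} - \tfrac{128}{3}y + 48 → -70x - \tfrac{41}{3}y^{2} + \tfrac{40}{3}y + 272
  leading term x: no divisor's leading term divides it; move -70x to the remainder.
  leading term y^{2}: no divisor's leading term divides it; move -\tfrac{41}{3}y^{2} to the remainder.
  leading term y: no divisor's leading term divides it; move \tfrac{40}{3}y to the remainder.
  leading term 1: no divisor's leading term divides it; move 272 to the remainder.
  remainder -70x - \tfrac{41}{3}y^{2} + \tfrac{40}{3}y + 272 ≠ 0; add h_4 = -70x - \tfrac{41}{3}y^{2} + \tfrac{40}{3}y + 272 to the basis.

S(f_1,f_3): lcm = x^{2}y. S = -\tfrac{1}{2}x^{2} + \tfrac{5}{12}xy^{2} - \tfrac{5}{4}xy + 19x - 2y^{2} - 8y.
  leading term x^{2}: subtract (\tfrac{1}{6})·f_1 from -\tfrac{1}{2}x^{2} + \tfrac{5}{12}xy^{2} - \tfrac{5}{4}xy + 19x - 2y^{2} - 8y → \tfrac{5}{12}xy^{2} - \tfrac{5}{12}xy + \tfrac{37}{2}x - 2y^{2} - 9y - 4
  leading term xy^{2}: subtract (\tfrac{5}{12}y)·f_2 from \tfrac{5}{12}xy^{2} - \tfrac{5}{12}xy + \tfrac{37}{2}x - 2y^{2} - 9y - 4 → \tfrac{25}{12}xy + \tfrac{37}{2}x - \tfrac{59}{12}y^{2} - \tfrac{62}{3}y - 4
  leading term xy: subtract (\tfrac{25}{12})·f_2 from \tfrac{25}{12}xy + \tfrac{37}{2}x - \tfrac{59}{12}y^{2} - \tfrac{62}{3}y - 4 → 31x - \tfrac{59}{12}y^{2} - \tfrac{141}{4}y - \tfrac{187}{3}
  leading term x: subtract (-\tfrac{31}{70})·h_4 from 31x - \tfrac{59}{12}y^{2} - \tfrac{141}{4}y - \tfrac{187}{3} → -\tfrac{4607}{420}y^{2} - \tfrac{2465}{84}y + \tfrac{6103}{105}
  leading term y^{2}: no divisor's leading term divides it; move -\tfrac{4607}{420}y^{2} to the remainder.
  leading term y: no divisor's leading term divides it; move -\tfrac{2465}{84}y to the remainder.
  leading term 1: no divisor's leading term divides it; move \tfrac{6103}{105} to the remainder.
  remainder -\tfrac{4607}{420}y^{2} - \tfrac{2465}{84}y + \tfrac{6103}{105} ≠ 0; add h_5 = -\tfrac{4607}{420}y^{2} - \tfrac{2465}{84}y + \tfrac{6103}{105} to the basis.

S(f_2,f_3): lcm = xy. S = -\tfrac{13}{2}x - \tfrac{5}{4}y^{2} + \tfrac{27}{4}y + 47.
  leading term x: subtract (\tfrac{13}{140})·h_4 from -\tfrac{13}{2}x - \tfrac{5}{4}y^{2} + \tfrac{27}{4}y + 47 → \tfrac{2}{105}y^{2} + \tfrac{463}{84}y + \tfrac{761}{35}
  leading term y^{2}: subtract (-\tfrac{8}{4607})·h_5 from \tfrac{2}{105}y^{2} + \tfrac{463}{84}y + \tfrac{761}{35} → \tfrac{17759}{3252}y + \tfrac{17759}{813}
  leading term y: no divisor's leading term divides it; move \tfrac{17759}{3252}y to the remainder.
  leading term 1: no divisor's leading term divides it; move \tfrac{17759}{813} to the remainder.
  remainder \tfrac{17759}{3252}y + \tfrac{17759}{813} ≠ 0; add h_6 = \tfrac{17759}{3252}y + \tfrac{17759}{813} to the basis.

The other S-polynomials (S(f_1,h_4), S(f_2,h_4), S(f_3,h_4), S(f_1,h_5), S(f_2,h_5), S(f_3,h_5), S(h_4,h_5), S(f_1,h_6), S(f_2,h_6), S(f_3,h_6), S(h_4,h_6), S(h_5,h_6)) all reduce to 0 modulo the current basis, so we have a Gröbner basis.
Inter-reduce: drop elements whose leading term is divisible by another's, tail-reduce, and make monic.
Reduced Gröbner basis: {x, y + 4}.

From the last basis element, y + 4 = 0, so y takes values in {-4}. Each choice, substituted upward through the basis, yields the corresponding point(s) of the solution set.
  y = -4: the earlier basis element becomes x = 0, giving x = 0 — point (0, -4).
Zero-dimensionality of the ideal guarantees finitely many solutions over ℂ.

{(0, -4)}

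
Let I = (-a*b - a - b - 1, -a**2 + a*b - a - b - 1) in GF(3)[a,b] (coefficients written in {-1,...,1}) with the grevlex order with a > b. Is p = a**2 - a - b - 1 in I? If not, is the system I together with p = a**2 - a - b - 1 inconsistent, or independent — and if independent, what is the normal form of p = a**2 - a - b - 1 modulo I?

a**2 - a - b - 1 lies in I (it reduces to 0).

First compute the reduced Gröbner basis of I by Buchberger's algorithm.
f_1 = -a*b - a - b - 1, LT = a*b.
f_2 = -a**2 + a*b - a - b - 1, LT = a**2.

S(f_1,f_2): lcm = a**2*b. S = a*b**2 + a**2 - b**2 + a - b.
  leading term a*b**2: subtract (-b)·f_1 from a*b**2 + a**2 - b**2 + a - b → a**2 - a*b + b**2 + a + b
  leading term a**2: subtract (-1)·f_2 from a**2 - a*b + b**2 + a + b → b**2 - 1
  leading term b**2: no divisor's leading term divides it; move b**2 to the remainder.
  leading term 1: no divisor's leading term divides it; move -1 to the remainder.
  remainder b**2 - 1 ≠ 0; add h_3 = b**2 - 1 to the basis.

S(f_1,h_3): lcm = a*b**2. S = a*b + b**2 + a + b.
  leading term a*b: subtract (-1)·f_1 from a*b + b**2 + a + b → b**2 - 1
  leading term b**2: subtract (1)·h_3 from b**2 - 1 → 0
  remainder 0.

S(f_2,h_3): leading monomials are coprime, so the S-polynomial reduces to 0 (Buchberger's first criterion).
Every S-polynomial of the final basis reduces to 0, so we have a Gröbner basis.
Inter-reduce: drop elements whose leading term is divisible by another's, tail-reduce, and make monic.
Reduced Gröbner basis: {a**2 - a - b - 1, a*b + a + b + 1, b**2 - 1}.
Label its elements g_1 = a**2 - a - b - 1, g_2 = a*b + a + b + 1, g_3 = b**2 - 1.

Reduce p = a**2 - a - b - 1 modulo G:
  leading term a**2: subtract (1)·g_1 from a**2 - a - b - 1 → 0
  normal form = 0.
Since the normal form is 0, p ∈ I.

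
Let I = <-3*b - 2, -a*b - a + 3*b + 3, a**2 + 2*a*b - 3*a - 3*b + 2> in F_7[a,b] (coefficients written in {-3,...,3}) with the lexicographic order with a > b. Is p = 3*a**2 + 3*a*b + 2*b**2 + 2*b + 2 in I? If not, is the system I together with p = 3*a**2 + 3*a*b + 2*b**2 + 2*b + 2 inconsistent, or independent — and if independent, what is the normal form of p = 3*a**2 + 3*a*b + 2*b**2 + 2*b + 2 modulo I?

3*a**2 + 3*a*b + 2*b**2 + 2*b + 2 lies in I (it reduces to 0).

First compute the reduced Gröbner basis of I by Buchberger's algorithm.
f_1 = -3*b - 2, LT = b.
f_2 = -a*b - a + 3*b + 3, LT = a*b.
f_3 = a**2 + 2*a*b - 3*a - 3*b + 2, LT = a**2.

S(f_1,f_2): lcm = a*b. S = 2*a + 3*b + 3.
  leading term a: no divisor's leading term divides it; move 2*a to the remainder.
  leading term b: subtract (-1)·f_1 from 3*b + 3 → 1
  leading term 1: no divisor's leading term divides it; move 1 to the remainder.
  remainder 2*a + 1 ≠ 0; add h_4 = 2*a + 1 to the basis.

The other S-polynomials (S(f_1,f_3), S(f_2,f_3), S(f_1,h_4), S(f_2,h_4), S(f_3,h_4)) all reduce to 0 modulo the current basis, so we have a Gröbner basis.
Inter-reduce: drop elements whose leading term is divisible by another's, tail-reduce, and make monic.
Reduced Gröbner basis: {a - 3, b + 3}.
Label its elements g_1 = a - 3, g_2 = b + 3.

Reduce p = 3*a**2 + 3*a*b + 2*b**2 + 2*b + 2 modulo G:
  leading term a**2: subtract (3*a)·g_1 from 3*a**2 + 3*a*b + 2*b**2 + 2*b + 2 → 3*a*b + 2*a + 2*b**2 + 2*b + 2
  leading term a*b: subtract (3*b)·g_1 from 3*a*b + 2*a + 2*b**2 + 2*b + 2 → 2*a + 2*b**2 - 3*b + 2
  leading term a: subtract (2)·g_1 from 2*a + 2*b**2 - 3*b + 2 → 2*b**2 - 3*b + 1
  leading term b**2: subtract (2*b)·g_2 from 2*b**2 - 3*b + 1 → -2*b + 1
  leading term b: subtract (-2)·g_2 from -2*b + 1 → 0
  normal form = 0.
Since the normal form is 0, p ∈ I.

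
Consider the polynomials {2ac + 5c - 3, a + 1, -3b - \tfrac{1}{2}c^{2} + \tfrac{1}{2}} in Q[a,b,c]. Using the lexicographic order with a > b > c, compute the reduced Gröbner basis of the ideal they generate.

G = {a + 1, b, c - 1}

f_1 = 2ac + 5c - 3, LT = ac.
f_2 = a + 1, LT = a.
f_3 = -3b - \tfrac{1}{2}c^{2} + \tfrac{1}{2}, LT = b.

S(f_1,f_2): lcm = ac. S = \tfrac{3}{2}c - \tfrac{3}{2}.
  leading term c: no divisor's leading term divides it; move \tfrac{3}{2}c to the remainder.
  leading term 1: no divisor's leading term divides it; move -\tfrac{3}{2} to the remainder.
  remainder \tfrac{3}{2}c - \tfrac{3}{2} ≠ 0; add g_4 = \tfrac{3}{2}c - \tfrac{3}{2} to the basis.

The other S-polynomials (S(f_1,f_3), S(f_2,f_3), S(f_1,g_4), S(f_2,g_4), S(f_3,g_4)) all reduce to 0 modulo the current basis, so we have a Gröbner basis.
Inter-reduce: drop elements whose leading term is divisible by another's, tail-reduce, and make monic.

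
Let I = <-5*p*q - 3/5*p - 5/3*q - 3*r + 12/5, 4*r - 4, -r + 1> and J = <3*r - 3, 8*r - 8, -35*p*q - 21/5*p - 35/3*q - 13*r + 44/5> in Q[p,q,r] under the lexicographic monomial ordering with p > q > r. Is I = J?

Since reduced Gröbner bases are canonical representatives of ideals under a given ordering, it suffices to compute and compare them.
Buchberger on the first generating set:
f_1 = -5*p*q - 3/5*p - 5/3*q - 3*r + 12/5, LT = p*q.
f_2 = 4*r - 4, LT = r.
f_3 = -r + 1, LT = r.

S(f_1,f_2): leading monomials are coprime, so the S-polynomial reduces to 0 (Buchberger's first criterion).
S(f_1,f_3): leading monomials are coprime, so the S-polynomial reduces to 0 (Buchberger's first criterion).
S(f_2,f_3): lcm = r. S = 0.
  remainder 0.

Every S-polynomial of the final basis reduces to 0, so we have a Gröbner basis.
Inter-reduce: drop elements whose leading term is divisible by another's, tail-reduce, and make monic.
Reduced Gröbner basis: {p*q + 3/25*p + 1/3*q + 3/25, r - 1}.

Buchberger on the second generating set:
h_1 = 3*r - 3, LT = r.
h_2 = 8*r - 8, LT = r.
h_3 = -35*p*q - 21/5*p - 35/3*q - 13*r + 44/5, LT = p*q.

S(h_1,h_2): lcm = r. S = 0.
  remainder 0.

S(h_1,h_3): leading monomials are coprime, so the S-polynomial reduces to 0 (Buchberger's first criterion).
S(h_2,h_3): leading monomials are coprime, so the S-polynomial reduces to 0 (Buchberger's first criterion).
Every S-polynomial of the final basis reduces to 0, so we have a Gröbner basis.
Inter-reduce: drop elements whose leading term is divisible by another's, tail-reduce, and make monic.
Reduced Gröbner basis: {p*q + 3/25*p + 1/3*q + 3/25, r - 1}.

These coincide, so the ideals are equal.

Yes, the ideals are equal.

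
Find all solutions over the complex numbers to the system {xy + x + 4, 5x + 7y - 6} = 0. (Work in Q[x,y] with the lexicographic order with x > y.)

{(4, -2), (-7/5, 13/7)}

Compute a lex Gröbner basis by Buchberger's algorithm.
f_1 = xy + x + 4, LT = xy.
f_2 = 5x + 7y - 6, LT = x.

S(f_1,f_2): lcm = xy. S = x - 7/5y^2 + 6/5y + 4.
  leading term x: subtract (1/5)·f_2 from x - 7/5y^2 + 6/5y + 4 → -7/5y^2 - 1/5y + 26/5
  leading term y^2: no divisor's leading term divides it; move -7/5y^2 to the remainder.
  leading term y: no divisor's leading term divides it; move -1/5y to the remainder.
  leading term 1: no divisor's leading term divides it; move 26/5 to the remainder.
  remainder -7/5y^2 - 1/5y + 26/5 ≠ 0; add h_3 = -7/5y^2 - 1/5y + 26/5 to the basis.

The other S-polynomials (S(f_1,h_3), S(f_2,h_3)) all reduce to 0 modulo the current basis, so we have a Gröbner basis.
Inter-reduce: drop elements whose leading term is divisible by another's, tail-reduce, and make monic.
Reduced Gröbner basis: {x + 7/5y - 6/5, y^2 + 1/7y - 26/7}.

The lex basis is triangular: the last element involves only y. Solving y^2 + 1/7y - 26/7 = 0 gives y ∈ {-2, 13/7}; substituting each value into the earlier elements determines the remaining variables.
  y = -2: the earlier basis element becomes x - 4 = 0, giving x = 4 — point (4, -2).
  y = 13/7: the earlier basis element becomes x + 7/5 = 0, giving x = -7/5 — point (-7/5, 13/7).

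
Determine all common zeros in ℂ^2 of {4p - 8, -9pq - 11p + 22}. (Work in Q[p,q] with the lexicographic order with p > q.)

{(2, 0)}

Compute a lex Gröbner basis by Buchberger's algorithm.
f_1 = 4p - 8, LT = p.
f_2 = -9pq - 11p + 22, LT = pq.

S(f_1,f_2): lcm = pq. S = -11/9p - 2q + 22/9.
  leading term p: subtract (-11/36)·f_1 from -11/9p - 2q + 22/9 → -2q
  leading term q: no divisor's leading term divides it; move -2q to the remainder.
  remainder -2q ≠ 0; add h_3 = -2q to the basis.

S(f_1,h_3): leading monomials are coprime, so the S-polynomial reduces to 0 (Buchberger's first criterion).
S(f_2,h_3): lcm = pq. S = 11/9p - 22/9.
  leading term p: subtract (11/36)·f_1 from 11/9p - 22/9 → 0
  remainder 0.

Every S-polynomial of the final basis reduces to 0, so we have a Gröbner basis.
Inter-reduce: drop elements whose leading term is divisible by another's, tail-reduce, and make monic.
Reduced Gröbner basis: {p - 2, q}.

Elimination: the polynomial q lies in the elimination ideal for q, so q ∈ {0}. For each such q, the remaining basis elements (now univariate) give the rest of the solution.
  q = 0: the earlier basis element becomes p - 2 = 0, giving p = 2 — point (2, 0).
This is the nonlinear analogue of row-reducing a linear system.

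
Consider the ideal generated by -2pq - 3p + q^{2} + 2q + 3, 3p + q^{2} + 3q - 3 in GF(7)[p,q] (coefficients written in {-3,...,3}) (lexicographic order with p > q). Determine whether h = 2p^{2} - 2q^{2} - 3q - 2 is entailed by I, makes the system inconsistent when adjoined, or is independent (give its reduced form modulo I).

2p^{2} - 2q^{2} - 3q - 2 lies in I (it reduces to 0).

First compute the reduced Gröbner basis of I by Buchberger's algorithm.
f_1 = -2pq - 3p + q^{2} + 2q + 3, LT = pq.
f_2 = 3p + q^{2} + 3q - 3, LT = p.

S(f_1,f_2): lcm = pq. S = -2p + 2q^{3} + 2q^{2} + 2.
  leading term p: subtract (-3)·f_2 from -2p + 2q^{3} + 2q^{2} + 2 → 2q^{3} - 2q^{2} + 2q
  leading term q^{3}: no divisor's leading term divides it; move 2q^{3} to the remainder.
  leading term q^{2}: no divisor's leading term divides it; move -2q^{2} to the remainder.
  leading term q: no divisor's leading term divides it; move 2q to the remainder.
  remainder 2q^{3} - 2q^{2} + 2q ≠ 0; add k_3 = 2q^{3} - 2q^{2} + 2q to the basis.

The other S-polynomials (S(f_1,k_3), S(f_2,k_3)) all reduce to 0 modulo the current basis, so we have a Gröbner basis.
Inter-reduce: drop elements whose leading term is divisible by another's, tail-reduce, and make monic.
Reduced Gröbner basis: {p - 2q^{2} + q - 1, q^{3} - q^{2} + q}.
Label its elements g_1 = p - 2q^{2} + q - 1, g_2 = q^{3} - q^{2} + q.

Reduce h = 2p^{2} - 2q^{2} - 3q - 2 modulo G:
  leading term p^{2}: subtract (2p)·g_1 from 2p^{2} - 2q^{2} - 3q - 2 → -3pq^{2} - 2pq + 2p - 2q^{2} - 3q - 2
  leading term pq^{2}: subtract (-3q^{2})·g_1 from -3pq^{2} - 2pq + 2p - 2q^{2} - 3q - 2 → -2pq + 2p + q^{4} + 3q^{3} + 2q^{2} - 3q - 2
  leading term pq: subtract (-2q)·g_1 from -2pq + 2p + q^{4} + 3q^{3} + 2q^{2} - 3q - 2 → 2p + q^{4} - q^{3} - 3q^{2} + 2q - 2
  leading term p: subtract (2)·g_1 from 2p + q^{4} - q^{3} - 3q^{2} + 2q - 2 → q^{4} - q^{3} + q^{2}
  leading term q^{4}: subtract (q)·g_2 from q^{4} - q^{3} + q^{2} → 0
  normal form = 0.
Since the normal form is 0, h ∈ I.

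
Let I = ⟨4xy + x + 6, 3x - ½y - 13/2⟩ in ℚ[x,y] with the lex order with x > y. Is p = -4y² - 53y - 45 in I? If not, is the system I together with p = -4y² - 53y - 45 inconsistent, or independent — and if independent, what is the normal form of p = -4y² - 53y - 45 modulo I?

First compute the reduced Gröbner basis of I by Buchberger's algorithm.
f_1 = 4xy + x + 6, LT = xy.
f_2 = 3x - ½y - 13/2, LT = x.

S(f_1,f_2): lcm = xy. S = ¼x + ⅙y² + 13/6y + 3/2.
  leading term x: subtract (1/12)·f_2 from ¼x + ⅙y² + 13/6y + 3/2 → ⅙y² + 53/24y + 49/24
  leading term y²: no divisor's leading term divides it; move ⅙y² to the remainder.
  leading term y: no divisor's leading term divides it; move 53/24y to the remainder.
  leading term 1: no divisor's leading term divides it; move 49/24 to the remainder.
  remainder ⅙y² + 53/24y + 49/24 ≠ 0; add h_3 = ⅙y² + 53/24y + 49/24 to the basis.

S(f_1,h_3): lcm = xy². S = -13xy - 49/4x + 3/2y.
  leading term xy: subtract (-13/4)·f_1 from -13xy - 49/4x + 3/2y → -9x + 3/2y + 39/2
  leading term x: subtract (-3)·f_2 from -9x + 3/2y + 39/2 → 0
  remainder 0.

S(f_2,h_3): leading monomials are coprime, so the S-polynomial reduces to 0 (Buchberger's first criterion).
Every S-polynomial of the final basis reduces to 0, so we have a Gröbner basis.
Inter-reduce: drop elements whose leading term is divisible by another's, tail-reduce, and make monic.
Reduced Gröbner basis: {x - ⅙y - 13/6, y² + 53/4y + 49/4}.
Label its elements g_1 = x - ⅙y - 13/6, g_2 = y² + 53/4y + 49/4.

Reduce p = -4y² - 53y - 45 modulo G:
  leading term y²: subtract (-4)·g_2 from -4y² - 53y - 45 → 4
  leading term 1: no divisor's leading term divides it; move 4 to the remainder.
  normal form = 4.
The normal form is nonzero, so p ∉ I. Since p minus its normal form lies in I, I + (p) = I + (r) where r = 4; decide whether this ideal is the whole ring.
Here r = 4 is a nonzero constant, hence a unit: 1 ∈ I + (p), the Gröbner basis of I + (p) is {1}, and the enlarged system has no common solution — adjoining p is inconsistent.

Adjoining -4y² - 53y - 45 makes the ideal the whole ring: the system is inconsistent.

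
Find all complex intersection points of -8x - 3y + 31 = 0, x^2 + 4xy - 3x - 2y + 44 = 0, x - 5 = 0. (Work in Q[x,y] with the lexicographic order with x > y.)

{(5, -3)}

Compute a lex Gröbner basis by Buchberger's algorithm.
f_1 = -8x - 3y + 31, LT = x.
f_2 = x^2 + 4xy - 3x - 2y + 44, LT = x^2.
f_3 = x - 5, LT = x.

S(f_1,f_2): lcm = x^2. S = -29/8xy - 7/8x + 2y - 44.
  reduce S modulo (f_1, f_2, f_3):
  remainder 87/64y^2 - 375/32y - 3033/64 ≠ 0; add h_4 = 87/64y^2 - 375/32y - 3033/64 to the basis.

S(f_1,f_3): lcm = x. S = 3/8y + 9/8.
  reduce S modulo (f_1, f_2, f_3, h_4):
  remainder 3/8y + 9/8 ≠ 0; add h_5 = 3/8y + 9/8 to the basis.

The other S-polynomials (S(f_2,f_3), S(f_1,h_4), S(f_2,h_4), S(f_3,h_4), S(f_1,h_5), S(f_2,h_5), S(f_3,h_5), S(h_4,h_5)) all reduce to 0 modulo the current basis, so we have a Gröbner basis.
Inter-reduce: drop elements whose leading term is divisible by another's, tail-reduce, and make monic.
Reduced Gröbner basis: {x - 5, y + 3}.

From the last basis element, y + 3 = 0, so y takes values in {-3}. Each choice, substituted upward through the basis, yields the corresponding point(s) of the solution set.
  y = -3: the earlier basis element becomes x - 5 = 0, giving x = 5 — point (5, -3).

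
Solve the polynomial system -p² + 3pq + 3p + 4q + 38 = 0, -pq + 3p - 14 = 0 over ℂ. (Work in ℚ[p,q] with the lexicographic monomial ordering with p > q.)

{(2, -4), (5 + sqrt(53), 11/2 - sqrt(53)/2), (5 - sqrt(53), sqrt(53)/2 + 11/2)}

Compute a lex Gröbner basis by Buchberger's algorithm.
f_1 = -p² + 3pq + 3p + 4q + 38, LT = p².
f_2 = -pq + 3p - 14, LT = pq.

S(f_1,f_2): lcm = p²q. S = 3p² - 3pq² - 3pq - 14p - 4q² - 38q.
  leading term p²: subtract (-3)·f_1 from 3p² - 3pq² - 3pq - 14p - 4q² - 38q → -3pq² + 6pq - 5p - 4q² - 26q + 114
  leading term pq²: subtract (3q)·f_2 from -3pq² + 6pq - 5p - 4q² - 26q + 114 → -3pq - 5p - 4q² + 16q + 114
  leading term pq: subtract (3)·f_2 from -3pq - 5p - 4q² + 16q + 114 → -14p - 4q² + 16q + 156
  leading term p: no divisor's leading term divides it; move -14p to the remainder.
  leading term q²: no divisor's leading term divides it; move -4q² to the remainder.
  leading term q: no divisor's leading term divides it; move 16q to the remainder.
  leading term 1: no divisor's leading term divides it; move 156 to the remainder.
  remainder -14p - 4q² + 16q + 156 ≠ 0; add h_3 = -14p - 4q² + 16q + 156 to the basis.

S(f_1,h_3): lcm = p². S = -2/7pq² - 13/7pq + 57/7p - 4q - 38.
  leading term pq²: subtract (2/7q)·f_2 from -2/7pq² - 13/7pq + 57/7p - 4q - 38 → -19/7pq + 57/7p - 38
  leading term pq: subtract (19/7)·f_2 from -19/7pq + 57/7p - 38 → 0
  remainder 0.

S(f_2,h_3): lcm = pq. S = -3p - 2/7q³ + 8/7q² + 78/7q + 14.
  leading term p: subtract (3/14)·h_3 from -3p - 2/7q³ + 8/7q² + 78/7q + 14 → -2/7q³ + 2q² + 54/7q - 136/7
  leading term q³: no divisor's leading term divides it; move -2/7q³ to the remainder.
  leading term q²: no divisor's leading term divides it; move 2q² to the remainder.
  leading term q: no divisor's leading term divides it; move 54/7q to the remainder.
  leading term 1: no divisor's leading term divides it; move -136/7 to the remainder.
  remainder -2/7q³ + 2q² + 54/7q - 136/7 ≠ 0; add h_4 = -2/7q³ + 2q² + 54/7q - 136/7 to the basis.

S(f_1,h_4): leading monomials are coprime, so the S-polynomial reduces to 0 (Buchberger's first criterion).
S(f_2,h_4): lcm = pq³. S = 4pq² + 27pq - 68p + 14q².
  leading term pq²: subtract (-4q)·f_2 from 4pq² + 27pq - 68p + 14q² → 39pq - 68p + 14q² - 56q
  leading term pq: subtract (-39)·f_2 from 39pq - 68p + 14q² - 56q → 49p + 14q² - 56q - 546
  leading term p: subtract (-7/2)·h_3 from 49p + 14q² - 56q - 546 → 0
  remainder 0.

S(h_3,h_4): leading monomials are coprime, so the S-polynomial reduces to 0 (Buchberger's first criterion).
Every S-polynomial of the final basis reduces to 0, so we have a Gröbner basis.
Inter-reduce: drop elements whose leading term is divisible by another's, tail-reduce, and make monic.
Reduced Gröbner basis: {p + 2/7q² - 8/7q - 78/7, q³ - 7q² - 27q + 68}.

The lex basis is triangular: the last element involves only q. Solving q³ - 7q² - 27q + 68 = 0 gives q ∈ {-4, 11/2 - sqrt(53)/2, sqrt(53)/2 + 11/2}; substituting each value into the earlier elements determines the remaining variables.
  q = -4: the earlier basis element becomes p - 2 = 0, giving p = 2 — point (2, -4).
  q = 11/2 - sqrt(53)/2: the earlier basis element becomes p - sqrt(53) - 5 = 0, giving p = 5 + sqrt(53) — point (5 + sqrt(53), 11/2 - sqrt(53)/2).
  q = sqrt(53)/2 + 11/2: the earlier basis element becomes p - 5 + sqrt(53) = 0, giving p = 5 - sqrt(53) — point (5 - sqrt(53), sqrt(53)/2 + 11/2).
This is the nonlinear analogue of row-reducing a linear system.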